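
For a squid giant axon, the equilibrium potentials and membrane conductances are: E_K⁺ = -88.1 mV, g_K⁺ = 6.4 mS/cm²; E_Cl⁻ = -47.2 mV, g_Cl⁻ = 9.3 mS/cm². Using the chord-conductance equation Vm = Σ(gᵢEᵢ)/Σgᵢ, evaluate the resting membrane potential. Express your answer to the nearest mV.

Σ gᵢEᵢ = 6.4·(-88.1) + 9.3·(-47.2) = -1002.80
Σ gᵢ = 6.4 + 9.3 = 15.7
Vm = -1002.80 / 15.7 = -63.87 mV

-64 mV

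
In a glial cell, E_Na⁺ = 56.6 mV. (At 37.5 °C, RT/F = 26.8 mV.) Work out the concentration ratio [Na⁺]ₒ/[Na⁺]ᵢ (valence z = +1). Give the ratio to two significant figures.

8.3

ln([out]/[in]) = E·z/(26.8) = 56.6 × 1 / 26.8 = 2.1119
[out]/[in] = e^(2.1119) = 8.264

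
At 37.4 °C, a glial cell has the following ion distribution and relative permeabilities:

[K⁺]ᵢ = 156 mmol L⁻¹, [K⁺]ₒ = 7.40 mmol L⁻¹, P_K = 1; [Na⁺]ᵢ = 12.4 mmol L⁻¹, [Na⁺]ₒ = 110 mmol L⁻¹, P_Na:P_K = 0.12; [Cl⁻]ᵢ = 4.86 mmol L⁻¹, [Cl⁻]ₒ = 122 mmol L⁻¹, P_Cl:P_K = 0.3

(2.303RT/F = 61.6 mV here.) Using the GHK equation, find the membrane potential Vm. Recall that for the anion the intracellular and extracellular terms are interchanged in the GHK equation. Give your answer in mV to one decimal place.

-58.2 mV

Vm = 61.6 · log₁₀[(Σ P·[cation]ₒ + Σ P·[anion]ᵢ) / (Σ P·[cation]ᵢ + Σ P·[anion]ₒ)]
Numerator = 1×7.40 + 0.12×110 + 0.3×4.86 = 22.06
Denominator = 1×156 + 0.12×12.4 + 0.3×122 = 194.1
Vm = 61.6 · log₁₀(0.11365) = 61.6 × (-0.9444) = -58.18 mV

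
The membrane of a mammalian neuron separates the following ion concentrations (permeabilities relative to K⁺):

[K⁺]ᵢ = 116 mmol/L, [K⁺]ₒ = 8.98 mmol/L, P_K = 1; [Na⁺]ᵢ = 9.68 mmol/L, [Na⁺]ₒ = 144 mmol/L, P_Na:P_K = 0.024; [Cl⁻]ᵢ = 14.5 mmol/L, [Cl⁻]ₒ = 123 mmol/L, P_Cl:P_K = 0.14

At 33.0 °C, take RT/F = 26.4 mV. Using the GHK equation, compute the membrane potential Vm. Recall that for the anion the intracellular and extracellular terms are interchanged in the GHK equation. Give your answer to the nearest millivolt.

-59 mV

Vm = 26.4 · ln[(Σ P·[cation]ₒ + Σ P·[anion]ᵢ) / (Σ P·[cation]ᵢ + Σ P·[anion]ₒ)]
Numerator = 1×8.98 + 0.024×144 + 0.14×14.5 = 14.47
Denominator = 1×116 + 0.024×9.68 + 0.14×123 = 133.5
Vm = 26.4 · ln(0.1084) = 26.4 × (-2.2219) = -58.66 mV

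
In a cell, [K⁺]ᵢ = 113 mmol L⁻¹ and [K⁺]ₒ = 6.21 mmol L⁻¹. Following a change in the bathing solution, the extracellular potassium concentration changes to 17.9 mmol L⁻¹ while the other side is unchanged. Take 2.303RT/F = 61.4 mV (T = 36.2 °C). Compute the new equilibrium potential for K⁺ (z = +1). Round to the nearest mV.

-49 mV

After the shift: [K⁺]_out = 17.9, [K⁺]_in = 113 mmol L⁻¹.
E_new = (61.4/1)·log₁₀(17.9/113) = 61.40 · (-0.8002) = -49.13 mV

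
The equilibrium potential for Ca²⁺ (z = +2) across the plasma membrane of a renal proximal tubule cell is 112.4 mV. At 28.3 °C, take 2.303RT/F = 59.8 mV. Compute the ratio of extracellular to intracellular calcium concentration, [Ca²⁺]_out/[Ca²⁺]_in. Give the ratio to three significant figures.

5740

log₁₀([out]/[in]) = E·z/(59.8) = 112.4 × 2 / 59.8 = 3.7592
[out]/[in] = 10^(3.7592) = 5744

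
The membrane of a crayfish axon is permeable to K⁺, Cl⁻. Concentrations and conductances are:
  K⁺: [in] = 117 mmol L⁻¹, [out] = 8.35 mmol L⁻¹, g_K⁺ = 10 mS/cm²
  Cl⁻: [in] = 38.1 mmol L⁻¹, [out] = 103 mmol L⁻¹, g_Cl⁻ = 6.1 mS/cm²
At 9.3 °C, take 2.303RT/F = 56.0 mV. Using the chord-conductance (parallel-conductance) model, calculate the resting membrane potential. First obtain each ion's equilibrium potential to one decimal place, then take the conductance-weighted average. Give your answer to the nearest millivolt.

E_K⁺ = (56.0/1)·log₁₀(8.35/117) = -64.2 mV
E_Cl⁻ = (56.0/-1)·log₁₀(103/38.1) = -24.2 mV
Vm = (Σ gᵢEᵢ)/(Σ gᵢ) = (10·-64.2 + 6.1·-24.2) / (10 + 6.1)
= -789.62 / 16.1 = -49.04 mV

-49 mV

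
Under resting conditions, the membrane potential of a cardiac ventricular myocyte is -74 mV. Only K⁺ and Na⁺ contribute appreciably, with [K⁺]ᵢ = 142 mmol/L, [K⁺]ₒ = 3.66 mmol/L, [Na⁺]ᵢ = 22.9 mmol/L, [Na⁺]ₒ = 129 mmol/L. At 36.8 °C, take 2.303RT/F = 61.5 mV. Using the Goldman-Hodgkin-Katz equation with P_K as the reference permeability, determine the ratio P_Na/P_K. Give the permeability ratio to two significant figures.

Let α = P_Na/P_K. GHK: Vm = 61.5·log₁₀[(Kₒ + α·Naₒ)/(Kᵢ + α·Naᵢ)].
10^(Vm/61.5) = 10^(-74.0/61.5) = 0.062625
So 0.062625·(Kᵢ + α·Naᵢ) = Kₒ + α·Naₒ → α = (0.062625·142.0 − 3.66) / (129.0 − 0.062625·22.9)
α = (8.893 − 3.66) / (129.0 − 1.434) = 5.233/127.6 = 0.04102

0.041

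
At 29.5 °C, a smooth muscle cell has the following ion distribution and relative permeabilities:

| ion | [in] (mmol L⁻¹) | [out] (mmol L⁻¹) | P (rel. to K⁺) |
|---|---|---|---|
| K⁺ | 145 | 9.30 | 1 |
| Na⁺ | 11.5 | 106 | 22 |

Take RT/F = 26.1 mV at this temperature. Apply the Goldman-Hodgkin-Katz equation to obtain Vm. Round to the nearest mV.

Vm = 26.1 · ln[(Σ P·[cation]ₒ + Σ P·[anion]ᵢ) / (Σ P·[cation]ᵢ + Σ P·[anion]ₒ)]
Numerator = 1×9.30 + 22×106 = 2341
Denominator = 1×145 + 22×11.5 = 398
Vm = 26.1 · ln(5.8827) = 26.1 × (1.7720) = 46.25 mV

46 mV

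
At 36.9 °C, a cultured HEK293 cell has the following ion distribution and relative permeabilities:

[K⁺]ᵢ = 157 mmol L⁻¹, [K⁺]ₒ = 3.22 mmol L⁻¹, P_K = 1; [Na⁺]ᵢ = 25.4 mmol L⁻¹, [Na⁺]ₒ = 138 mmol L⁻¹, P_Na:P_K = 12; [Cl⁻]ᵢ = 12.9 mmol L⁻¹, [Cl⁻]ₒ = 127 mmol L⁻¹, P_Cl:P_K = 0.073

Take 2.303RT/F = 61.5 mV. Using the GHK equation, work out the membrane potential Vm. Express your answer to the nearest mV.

34 mV

Vm = 61.5 · log₁₀[(Σ P·[cation]ₒ + Σ P·[anion]ᵢ) / (Σ P·[cation]ᵢ + Σ P·[anion]ₒ)]
Numerator = 1×3.22 + 12×138 + 0.073×12.9 = 1660
Denominator = 1×157 + 12×25.4 + 0.073×127 = 471.1
Vm = 61.5 · log₁₀(3.5242) = 61.5 × (0.5471) = 33.64 mV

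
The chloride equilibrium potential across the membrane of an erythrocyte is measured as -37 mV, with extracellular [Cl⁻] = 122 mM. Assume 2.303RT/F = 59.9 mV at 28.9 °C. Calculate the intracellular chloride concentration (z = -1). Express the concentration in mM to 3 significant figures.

Nernst: E = (59.9/-1) · log₁₀([out]/[in]), so log₁₀([out]/[in]) = -37.0 × -1 / 59.9 = 0.6177.
[out]/[in] = 10^(0.6177) = 4.147.
[in] = 122 / 4.147 = 29.42 mM.

29.4 mM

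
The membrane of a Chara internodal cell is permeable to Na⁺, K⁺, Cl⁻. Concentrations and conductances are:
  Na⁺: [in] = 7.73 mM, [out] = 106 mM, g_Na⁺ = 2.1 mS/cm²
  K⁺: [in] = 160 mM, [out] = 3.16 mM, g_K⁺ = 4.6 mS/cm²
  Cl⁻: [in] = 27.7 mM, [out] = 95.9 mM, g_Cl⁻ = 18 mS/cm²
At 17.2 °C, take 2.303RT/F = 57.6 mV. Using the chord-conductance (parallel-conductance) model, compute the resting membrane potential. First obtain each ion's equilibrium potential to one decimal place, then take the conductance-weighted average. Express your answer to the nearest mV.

-35 mV

E_Na⁺ = (57.6/1)·log₁₀(106/7.73) = 65.5 mV
E_K⁺ = (57.6/1)·log₁₀(3.16/160) = -98.2 mV
E_Cl⁻ = (57.6/-1)·log₁₀(95.9/27.7) = -31.1 mV
Vm = (Σ gᵢEᵢ)/(Σ gᵢ) = (2.1·65.5 + 4.6·-98.2 + 18·-31.1) / (2.1 + 4.6 + 18)
= -873.97 / 24.7 = -35.38 mV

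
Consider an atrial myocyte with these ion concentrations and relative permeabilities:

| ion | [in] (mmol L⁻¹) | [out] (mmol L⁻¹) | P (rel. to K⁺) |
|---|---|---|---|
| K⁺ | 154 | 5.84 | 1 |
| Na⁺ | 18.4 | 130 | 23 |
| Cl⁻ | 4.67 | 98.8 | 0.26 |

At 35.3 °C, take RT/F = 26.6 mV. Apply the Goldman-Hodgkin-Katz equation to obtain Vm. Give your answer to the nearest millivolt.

43 mV

Vm = 26.6 · ln[(Σ P·[cation]ₒ + Σ P·[anion]ᵢ) / (Σ P·[cation]ᵢ + Σ P·[anion]ₒ)]
Numerator = 1×5.84 + 23×130 + 0.26×4.67 = 2997
Denominator = 1×154 + 23×18.4 + 0.26×98.8 = 602.9
Vm = 26.6 · ln(4.9712) = 26.6 × (1.6037) = 42.66 mV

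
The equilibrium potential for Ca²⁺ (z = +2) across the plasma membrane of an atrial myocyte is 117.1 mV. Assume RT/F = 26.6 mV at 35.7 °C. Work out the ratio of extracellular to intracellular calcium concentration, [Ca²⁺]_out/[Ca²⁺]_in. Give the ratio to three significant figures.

ln([out]/[in]) = E·z/(26.6) = 117.1 × 2 / 26.6 = 8.8045
[out]/[in] = e^(8.8045) = 6664

6660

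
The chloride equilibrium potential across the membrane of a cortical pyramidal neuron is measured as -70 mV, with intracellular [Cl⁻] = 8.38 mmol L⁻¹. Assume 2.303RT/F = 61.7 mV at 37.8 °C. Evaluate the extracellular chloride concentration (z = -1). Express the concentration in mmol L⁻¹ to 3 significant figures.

Nernst: E = (61.7/-1) · log₁₀([out]/[in]), so log₁₀([out]/[in]) = -70.0 × -1 / 61.7 = 1.1345.
[out]/[in] = 10^(1.1345) = 13.63.
[out] = 13.63 × 8.38 = 114.2 mmol L⁻¹.

114 mmol L⁻¹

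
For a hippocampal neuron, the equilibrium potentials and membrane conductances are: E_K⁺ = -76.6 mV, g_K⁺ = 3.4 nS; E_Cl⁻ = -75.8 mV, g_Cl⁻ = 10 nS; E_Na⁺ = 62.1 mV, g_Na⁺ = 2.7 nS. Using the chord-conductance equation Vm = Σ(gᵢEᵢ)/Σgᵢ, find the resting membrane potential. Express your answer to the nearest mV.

Σ gᵢEᵢ = 3.4·(-76.6) + 10·(-75.8) + 2.7·(62.1) = -850.77
Σ gᵢ = 3.4 + 10 + 2.7 = 16.1
Vm = -850.77 / 16.1 = -52.84 mV

-53 mV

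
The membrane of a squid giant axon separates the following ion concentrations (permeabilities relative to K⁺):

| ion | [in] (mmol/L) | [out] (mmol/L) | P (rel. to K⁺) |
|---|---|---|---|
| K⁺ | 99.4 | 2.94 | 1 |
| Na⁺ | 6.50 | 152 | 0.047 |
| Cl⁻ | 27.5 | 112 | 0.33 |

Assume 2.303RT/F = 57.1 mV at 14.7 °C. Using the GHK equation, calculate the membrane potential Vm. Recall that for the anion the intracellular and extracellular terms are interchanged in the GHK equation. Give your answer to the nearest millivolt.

Vm = 57.1 · log₁₀[(Σ P·[cation]ₒ + Σ P·[anion]ᵢ) / (Σ P·[cation]ᵢ + Σ P·[anion]ₒ)]
Numerator = 1×2.94 + 0.047×152 + 0.33×27.5 = 19.16
Denominator = 1×99.4 + 0.047×6.50 + 0.33×112 = 136.7
Vm = 57.1 · log₁₀(0.14019) = 57.1 × (-0.8533) = -48.72 mV

-49 mV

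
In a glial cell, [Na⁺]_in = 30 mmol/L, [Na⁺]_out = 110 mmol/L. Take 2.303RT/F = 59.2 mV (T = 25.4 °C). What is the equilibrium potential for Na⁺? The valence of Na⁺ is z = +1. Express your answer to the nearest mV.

E = (59.2/z) · log₁₀([Na⁺]_out/[Na⁺]_in) with z = +1.
= (59.2/1) · log₁₀(110/30) = 59.20 · log₁₀(3.667)
= 59.20 · (0.5643) = 33.40 mV

33 mV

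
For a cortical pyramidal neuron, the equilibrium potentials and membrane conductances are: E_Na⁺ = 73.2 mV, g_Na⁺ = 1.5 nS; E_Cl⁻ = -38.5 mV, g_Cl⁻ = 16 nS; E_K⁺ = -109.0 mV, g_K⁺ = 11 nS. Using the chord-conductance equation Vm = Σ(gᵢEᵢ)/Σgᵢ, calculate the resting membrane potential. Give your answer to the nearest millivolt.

-60 mV

Σ gᵢEᵢ = 1.5·(73.2) + 16·(-38.5) + 11·(-109.0) = -1705.20
Σ gᵢ = 1.5 + 16 + 11 = 28.5
Vm = -1705.20 / 28.5 = -59.83 mV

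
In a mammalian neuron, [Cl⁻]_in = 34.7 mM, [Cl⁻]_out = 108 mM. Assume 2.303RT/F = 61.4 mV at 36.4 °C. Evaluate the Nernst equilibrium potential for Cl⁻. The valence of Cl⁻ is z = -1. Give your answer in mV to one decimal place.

-30.3 mV

E = (61.4/z) · log₁₀([Cl⁻]_out/[Cl⁻]_in) with z = -1.
For an anion, dividing by z = -1 reverses the sign.
= (61.4/-1) · log₁₀(108/34.7) = -61.40 · log₁₀(3.112)
= -61.40 · (0.4931) = -30.28 mV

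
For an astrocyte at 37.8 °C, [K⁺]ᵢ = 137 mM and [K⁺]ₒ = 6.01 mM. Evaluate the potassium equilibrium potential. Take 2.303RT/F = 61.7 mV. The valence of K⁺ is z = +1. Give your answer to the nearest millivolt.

-84 mV

E = (61.7/z) · log₁₀([K⁺]_out/[K⁺]_in) with z = +1.
= (61.7/1) · log₁₀(6.01/137) = 61.70 · log₁₀(0.04387)
= 61.70 · (-1.3578) = -83.78 mV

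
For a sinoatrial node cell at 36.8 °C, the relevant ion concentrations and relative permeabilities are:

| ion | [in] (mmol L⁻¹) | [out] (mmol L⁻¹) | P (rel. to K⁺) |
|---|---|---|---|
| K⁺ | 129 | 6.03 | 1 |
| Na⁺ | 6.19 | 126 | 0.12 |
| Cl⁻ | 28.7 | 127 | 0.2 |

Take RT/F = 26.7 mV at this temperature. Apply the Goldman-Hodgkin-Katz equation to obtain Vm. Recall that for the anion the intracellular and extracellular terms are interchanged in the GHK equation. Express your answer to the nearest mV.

Vm = 26.7 · ln[(Σ P·[cation]ₒ + Σ P·[anion]ᵢ) / (Σ P·[cation]ᵢ + Σ P·[anion]ₒ)]
Numerator = 1×6.03 + 0.12×126 + 0.2×28.7 = 26.89
Denominator = 1×129 + 0.12×6.19 + 0.2×127 = 155.1
Vm = 26.7 · ln(0.17332) = 26.7 × (-1.7526) = -46.79 mV

-47 mV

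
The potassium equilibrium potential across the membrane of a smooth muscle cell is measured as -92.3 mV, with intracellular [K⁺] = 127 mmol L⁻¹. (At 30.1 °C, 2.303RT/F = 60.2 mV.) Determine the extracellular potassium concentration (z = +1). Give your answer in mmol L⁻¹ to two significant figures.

3.7 mmol L⁻¹

Nernst: E = (60.2/1) · log₁₀([out]/[in]), so log₁₀([out]/[in]) = -92.3 × 1 / 60.2 = -1.5332.
[out]/[in] = 10^(-1.5332) = 0.02929.
[out] = 0.02929 × 127 = 3.72 mmol L⁻¹.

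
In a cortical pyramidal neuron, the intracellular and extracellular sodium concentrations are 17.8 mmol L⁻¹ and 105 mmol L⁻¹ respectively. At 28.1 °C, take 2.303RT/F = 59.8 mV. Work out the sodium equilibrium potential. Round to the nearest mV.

46 mV

E = (59.8/z) · log₁₀([Na⁺]_out/[Na⁺]_in) with z = +1.
= (59.8/1) · log₁₀(105/17.8) = 59.80 · log₁₀(5.899)
= 59.80 · (0.7708) = 46.09 mV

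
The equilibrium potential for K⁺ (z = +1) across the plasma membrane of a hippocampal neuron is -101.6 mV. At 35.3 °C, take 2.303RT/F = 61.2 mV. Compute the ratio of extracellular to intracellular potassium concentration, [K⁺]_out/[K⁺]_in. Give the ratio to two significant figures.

log₁₀([out]/[in]) = E·z/(61.2) = -101.6 × 1 / 61.2 = -1.6601
[out]/[in] = 10^(-1.6601) = 0.02187

0.022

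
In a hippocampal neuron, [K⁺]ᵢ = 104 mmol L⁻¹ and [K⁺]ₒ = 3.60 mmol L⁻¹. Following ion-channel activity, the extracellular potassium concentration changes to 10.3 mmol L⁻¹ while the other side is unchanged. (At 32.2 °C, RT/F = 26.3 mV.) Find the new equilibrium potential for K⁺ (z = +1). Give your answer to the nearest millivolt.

-61 mV

After the shift: [K⁺]_out = 10.3, [K⁺]_in = 104 mmol L⁻¹.
E_new = (26.3/1)·ln(10.3/104) = 26.30 · (-2.3122) = -60.81 mV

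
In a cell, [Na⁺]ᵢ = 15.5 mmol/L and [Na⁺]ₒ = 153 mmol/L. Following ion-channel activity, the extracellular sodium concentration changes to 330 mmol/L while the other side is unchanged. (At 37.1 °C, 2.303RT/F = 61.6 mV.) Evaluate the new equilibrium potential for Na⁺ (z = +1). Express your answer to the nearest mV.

82 mV

After the shift: [Na⁺]_out = 330, [Na⁺]_in = 15.5 mmol/L.
E_new = (61.6/1)·log₁₀(330/15.5) = 61.60 · (1.3282) = 81.82 mV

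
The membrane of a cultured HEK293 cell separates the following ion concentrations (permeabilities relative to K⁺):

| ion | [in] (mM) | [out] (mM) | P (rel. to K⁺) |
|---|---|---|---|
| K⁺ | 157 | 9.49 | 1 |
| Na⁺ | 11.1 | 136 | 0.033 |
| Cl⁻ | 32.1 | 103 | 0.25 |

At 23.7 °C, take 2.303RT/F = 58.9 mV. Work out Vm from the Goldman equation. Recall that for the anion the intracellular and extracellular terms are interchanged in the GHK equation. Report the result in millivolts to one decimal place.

-54.2 mV

Vm = 58.9 · log₁₀[(Σ P·[cation]ₒ + Σ P·[anion]ᵢ) / (Σ P·[cation]ᵢ + Σ P·[anion]ₒ)]
Numerator = 1×9.49 + 0.033×136 + 0.25×32.1 = 22
Denominator = 1×157 + 0.033×11.1 + 0.25×103 = 183.1
Vm = 58.9 · log₁₀(0.12016) = 58.9 × (-0.9202) = -54.20 mV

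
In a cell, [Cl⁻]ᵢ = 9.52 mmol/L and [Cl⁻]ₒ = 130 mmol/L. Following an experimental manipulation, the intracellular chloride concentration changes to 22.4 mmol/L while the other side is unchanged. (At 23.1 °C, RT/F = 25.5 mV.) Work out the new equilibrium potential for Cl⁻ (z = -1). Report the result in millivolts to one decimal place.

-44.8 mV

After the shift: [Cl⁻]_out = 130, [Cl⁻]_in = 22.4 mmol/L.
E_new = (25.5/-1)·ln(130/22.4) = -25.50 · (1.7585) = -44.84 mV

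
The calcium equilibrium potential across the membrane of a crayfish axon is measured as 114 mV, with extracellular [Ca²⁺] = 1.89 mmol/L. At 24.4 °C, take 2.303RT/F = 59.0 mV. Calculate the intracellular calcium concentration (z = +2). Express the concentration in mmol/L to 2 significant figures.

0.00026 mmol/L

Nernst: E = (59.0/2) · log₁₀([out]/[in]), so log₁₀([out]/[in]) = 114.0 × 2 / 59.0 = 3.8644.
[out]/[in] = 10^(3.8644) = 7318.
[in] = 1.89 / 7318 = 0.0002583 mmol/L.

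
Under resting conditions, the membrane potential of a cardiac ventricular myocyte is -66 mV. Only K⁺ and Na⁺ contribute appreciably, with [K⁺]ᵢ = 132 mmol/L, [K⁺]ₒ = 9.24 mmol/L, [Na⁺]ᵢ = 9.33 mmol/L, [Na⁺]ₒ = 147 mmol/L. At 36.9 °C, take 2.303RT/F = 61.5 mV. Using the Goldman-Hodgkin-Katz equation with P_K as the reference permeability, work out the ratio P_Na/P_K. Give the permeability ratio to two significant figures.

0.013

Let α = P_Na/P_K. GHK: Vm = 61.5·log₁₀[(Kₒ + α·Naₒ)/(Kᵢ + α·Naᵢ)].
10^(Vm/61.5) = 10^(-66.0/61.5) = 0.084495
So 0.084495·(Kᵢ + α·Naᵢ) = Kₒ + α·Naₒ → α = (0.084495·132.0 − 9.24) / (147.0 − 0.084495·9.33)
α = (11.15 − 9.24) / (147.0 − 0.7883) = 1.913/146.2 = 0.01309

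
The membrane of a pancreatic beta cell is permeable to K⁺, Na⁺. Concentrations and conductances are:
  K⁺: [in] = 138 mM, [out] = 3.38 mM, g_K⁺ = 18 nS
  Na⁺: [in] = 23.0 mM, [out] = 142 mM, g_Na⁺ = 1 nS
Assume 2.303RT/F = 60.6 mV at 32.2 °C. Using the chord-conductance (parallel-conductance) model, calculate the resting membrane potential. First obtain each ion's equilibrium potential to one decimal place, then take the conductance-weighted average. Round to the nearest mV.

E_K⁺ = (60.6/1)·log₁₀(3.38/138) = -97.6 mV
E_Na⁺ = (60.6/1)·log₁₀(142/23.0) = 47.9 mV
Vm = (Σ gᵢEᵢ)/(Σ gᵢ) = (18·-97.6 + 1·47.9) / (18 + 1)
= -1708.90 / 19 = -89.94 mV

-90 mV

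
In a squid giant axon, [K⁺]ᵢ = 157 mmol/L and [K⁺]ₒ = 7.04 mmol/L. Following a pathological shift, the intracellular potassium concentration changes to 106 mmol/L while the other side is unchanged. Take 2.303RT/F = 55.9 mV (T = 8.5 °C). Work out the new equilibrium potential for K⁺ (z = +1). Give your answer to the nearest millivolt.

-66 mV

After the shift: [K⁺]_out = 7.04, [K⁺]_in = 106 mmol/L.
E_new = (55.9/1)·log₁₀(7.04/106) = 55.90 · (-1.1777) = -65.84 mV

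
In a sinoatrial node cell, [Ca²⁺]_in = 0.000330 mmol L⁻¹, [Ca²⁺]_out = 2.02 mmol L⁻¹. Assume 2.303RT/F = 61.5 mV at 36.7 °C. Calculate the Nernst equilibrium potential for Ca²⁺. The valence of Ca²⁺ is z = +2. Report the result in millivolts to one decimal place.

116.4 mV

E = (61.5/z) · log₁₀([Ca²⁺]_out/[Ca²⁺]_in) with z = +2.
= (61.5/2) · log₁₀(2.02/0.000330) = 30.75 · log₁₀(6121)
= 30.75 · (3.7868) = 116.45 mV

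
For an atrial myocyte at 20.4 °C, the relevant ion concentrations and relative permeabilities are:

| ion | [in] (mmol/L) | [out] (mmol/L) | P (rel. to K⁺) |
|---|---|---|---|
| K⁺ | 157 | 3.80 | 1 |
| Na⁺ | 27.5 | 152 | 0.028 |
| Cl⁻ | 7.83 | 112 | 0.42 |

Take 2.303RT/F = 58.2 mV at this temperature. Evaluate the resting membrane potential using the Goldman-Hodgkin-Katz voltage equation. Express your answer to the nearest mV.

-73 mV

Vm = 58.2 · log₁₀[(Σ P·[cation]ₒ + Σ P·[anion]ᵢ) / (Σ P·[cation]ᵢ + Σ P·[anion]ₒ)]
Numerator = 1×3.80 + 0.028×152 + 0.42×7.83 = 11.34
Denominator = 1×157 + 0.028×27.5 + 0.42×112 = 204.8
Vm = 58.2 · log₁₀(0.055391) = 58.2 × (-1.2566) = -73.13 mV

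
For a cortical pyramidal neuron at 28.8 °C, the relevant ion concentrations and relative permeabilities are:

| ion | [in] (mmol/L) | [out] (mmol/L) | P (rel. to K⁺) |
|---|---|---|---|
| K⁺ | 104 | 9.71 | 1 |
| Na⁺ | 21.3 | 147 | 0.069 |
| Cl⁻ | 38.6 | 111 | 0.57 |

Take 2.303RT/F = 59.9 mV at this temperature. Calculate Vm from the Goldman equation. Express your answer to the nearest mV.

-36 mV

Vm = 59.9 · log₁₀[(Σ P·[cation]ₒ + Σ P·[anion]ᵢ) / (Σ P·[cation]ᵢ + Σ P·[anion]ₒ)]
Numerator = 1×9.71 + 0.069×147 + 0.57×38.6 = 41.86
Denominator = 1×104 + 0.069×21.3 + 0.57×111 = 168.7
Vm = 59.9 · log₁₀(0.24804) = 59.9 × (-0.6055) = -36.27 mV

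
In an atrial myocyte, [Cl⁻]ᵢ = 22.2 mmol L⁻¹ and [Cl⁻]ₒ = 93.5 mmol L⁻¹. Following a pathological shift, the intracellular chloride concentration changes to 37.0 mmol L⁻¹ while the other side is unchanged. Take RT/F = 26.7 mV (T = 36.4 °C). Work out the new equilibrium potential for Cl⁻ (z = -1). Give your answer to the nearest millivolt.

After the shift: [Cl⁻]_out = 93.5, [Cl⁻]_in = 37.0 mmol L⁻¹.
E_new = (26.7/-1)·ln(93.5/37.0) = -26.70 · (0.9270) = -24.75 mV

-25 mV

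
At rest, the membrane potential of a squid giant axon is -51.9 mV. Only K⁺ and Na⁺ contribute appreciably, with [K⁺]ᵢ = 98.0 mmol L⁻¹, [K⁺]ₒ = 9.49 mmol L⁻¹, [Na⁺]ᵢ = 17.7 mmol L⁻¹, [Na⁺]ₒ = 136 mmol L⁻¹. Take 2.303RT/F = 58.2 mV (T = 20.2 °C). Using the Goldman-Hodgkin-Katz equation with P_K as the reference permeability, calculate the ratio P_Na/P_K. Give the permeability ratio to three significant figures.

Let α = P_Na/P_K. GHK: Vm = 58.2·log₁₀[(Kₒ + α·Naₒ)/(Kᵢ + α·Naᵢ)].
10^(Vm/58.2) = 10^(-51.9/58.2) = 0.12831
So 0.12831·(Kᵢ + α·Naᵢ) = Kₒ + α·Naₒ → α = (0.12831·98.0 − 9.49) / (136.0 − 0.12831·17.7)
α = (12.57 − 9.49) / (136.0 − 2.271) = 3.084/133.7 = 0.02306

0.0231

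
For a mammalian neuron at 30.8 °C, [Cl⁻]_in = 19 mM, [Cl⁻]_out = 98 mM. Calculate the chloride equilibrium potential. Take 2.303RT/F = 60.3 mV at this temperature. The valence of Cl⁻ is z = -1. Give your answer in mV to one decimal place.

E = (60.3/z) · log₁₀([Cl⁻]_out/[Cl⁻]_in) with z = -1.
For an anion, dividing by z = -1 reverses the sign.
= (60.3/-1) · log₁₀(98/19) = -60.30 · log₁₀(5.158)
= -60.30 · (0.7125) = -42.96 mV

-43.0 mV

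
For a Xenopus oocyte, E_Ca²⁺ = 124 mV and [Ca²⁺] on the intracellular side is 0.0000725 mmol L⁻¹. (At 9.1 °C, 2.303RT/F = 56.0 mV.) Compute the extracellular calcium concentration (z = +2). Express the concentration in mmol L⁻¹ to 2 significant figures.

Nernst: E = (56.0/2) · log₁₀([out]/[in]), so log₁₀([out]/[in]) = 124.0 × 2 / 56.0 = 4.4286.
[out]/[in] = 10^(4.4286) = 2.683e+04.
[out] = 2.683e+04 × 0.0000725 = 1.945 mmol L⁻¹.

1.9 mmol L⁻¹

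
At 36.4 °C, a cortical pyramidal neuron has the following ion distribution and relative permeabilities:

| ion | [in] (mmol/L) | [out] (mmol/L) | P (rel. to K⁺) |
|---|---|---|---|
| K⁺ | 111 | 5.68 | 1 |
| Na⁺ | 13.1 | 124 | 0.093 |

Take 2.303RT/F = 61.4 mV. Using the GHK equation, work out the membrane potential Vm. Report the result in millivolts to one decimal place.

Vm = 61.4 · log₁₀[(Σ P·[cation]ₒ + Σ P·[anion]ᵢ) / (Σ P·[cation]ᵢ + Σ P·[anion]ₒ)]
Numerator = 1×5.68 + 0.093×124 = 17.21
Denominator = 1×111 + 0.093×13.1 = 112.2
Vm = 61.4 · log₁₀(0.15338) = 61.4 × (-0.8142) = -49.99 mV

-50.0 mV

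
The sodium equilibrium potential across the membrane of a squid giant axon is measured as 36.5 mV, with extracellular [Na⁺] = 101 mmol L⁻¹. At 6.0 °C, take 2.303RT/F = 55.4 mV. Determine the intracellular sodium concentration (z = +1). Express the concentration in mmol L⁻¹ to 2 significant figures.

22 mmol L⁻¹

Nernst: E = (55.4/1) · log₁₀([out]/[in]), so log₁₀([out]/[in]) = 36.5 × 1 / 55.4 = 0.6588.
[out]/[in] = 10^(0.6588) = 4.559.
[in] = 101 / 4.559 = 22.16 mmol L⁻¹.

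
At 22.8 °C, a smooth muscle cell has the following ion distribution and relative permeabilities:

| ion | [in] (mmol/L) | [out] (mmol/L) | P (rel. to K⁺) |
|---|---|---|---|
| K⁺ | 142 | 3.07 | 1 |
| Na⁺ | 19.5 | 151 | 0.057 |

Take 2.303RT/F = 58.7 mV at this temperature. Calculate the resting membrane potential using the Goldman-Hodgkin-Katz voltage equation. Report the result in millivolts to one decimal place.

-63.9 mV

Vm = 58.7 · log₁₀[(Σ P·[cation]ₒ + Σ P·[anion]ᵢ) / (Σ P·[cation]ᵢ + Σ P·[anion]ₒ)]
Numerator = 1×3.07 + 0.057×151 = 11.68
Denominator = 1×142 + 0.057×19.5 = 143.1
Vm = 58.7 · log₁₀(0.081594) = 58.7 × (-1.0883) = -63.89 mV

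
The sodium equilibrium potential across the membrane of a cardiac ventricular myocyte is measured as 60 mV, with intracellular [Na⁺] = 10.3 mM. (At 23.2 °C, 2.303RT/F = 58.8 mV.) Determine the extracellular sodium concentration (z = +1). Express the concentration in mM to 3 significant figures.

Nernst: E = (58.8/1) · log₁₀([out]/[in]), so log₁₀([out]/[in]) = 60.0 × 1 / 58.8 = 1.0204.
[out]/[in] = 10^(1.0204) = 10.48.
[out] = 10.48 × 10.3 = 108 mM.

108 mM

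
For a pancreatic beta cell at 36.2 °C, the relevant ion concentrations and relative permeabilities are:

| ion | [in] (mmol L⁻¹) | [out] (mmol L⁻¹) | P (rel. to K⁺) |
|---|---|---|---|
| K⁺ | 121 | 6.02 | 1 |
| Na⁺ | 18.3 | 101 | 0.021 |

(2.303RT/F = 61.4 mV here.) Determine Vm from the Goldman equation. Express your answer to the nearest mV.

-72 mV

Vm = 61.4 · log₁₀[(Σ P·[cation]ₒ + Σ P·[anion]ᵢ) / (Σ P·[cation]ᵢ + Σ P·[anion]ₒ)]
Numerator = 1×6.02 + 0.021×101 = 8.141
Denominator = 1×121 + 0.021×18.3 = 121.4
Vm = 61.4 · log₁₀(0.067068) = 61.4 × (-1.1735) = -72.05 mV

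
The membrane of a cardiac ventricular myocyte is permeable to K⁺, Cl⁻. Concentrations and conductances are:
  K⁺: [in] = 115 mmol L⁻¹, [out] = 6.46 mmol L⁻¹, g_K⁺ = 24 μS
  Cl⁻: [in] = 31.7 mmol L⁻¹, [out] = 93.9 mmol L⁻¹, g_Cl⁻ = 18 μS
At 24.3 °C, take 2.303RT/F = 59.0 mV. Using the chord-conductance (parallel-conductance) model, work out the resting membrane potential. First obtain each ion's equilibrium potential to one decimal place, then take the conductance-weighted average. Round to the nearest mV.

E_K⁺ = (59.0/1)·log₁₀(6.46/115) = -73.8 mV
E_Cl⁻ = (59.0/-1)·log₁₀(93.9/31.7) = -27.8 mV
Vm = (Σ gᵢEᵢ)/(Σ gᵢ) = (24·-73.8 + 18·-27.8) / (24 + 18)
= -2271.60 / 42 = -54.09 mV

-54 mV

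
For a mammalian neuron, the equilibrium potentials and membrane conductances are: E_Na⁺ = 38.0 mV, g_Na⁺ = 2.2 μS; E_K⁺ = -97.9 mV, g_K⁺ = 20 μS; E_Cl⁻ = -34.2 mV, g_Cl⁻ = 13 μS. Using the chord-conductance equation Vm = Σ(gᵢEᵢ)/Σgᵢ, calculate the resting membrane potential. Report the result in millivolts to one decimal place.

-65.9 mV

Σ gᵢEᵢ = 2.2·(38.0) + 20·(-97.9) + 13·(-34.2) = -2319.00
Σ gᵢ = 2.2 + 20 + 13 = 35.2
Vm = -2319.00 / 35.2 = -65.88 mV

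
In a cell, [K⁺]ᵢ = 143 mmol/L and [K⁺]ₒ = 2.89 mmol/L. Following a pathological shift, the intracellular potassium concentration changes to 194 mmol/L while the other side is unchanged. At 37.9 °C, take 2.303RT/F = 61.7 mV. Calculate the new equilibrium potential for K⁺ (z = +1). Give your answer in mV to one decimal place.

-112.7 mV

After the shift: [K⁺]_out = 2.89, [K⁺]_in = 194 mmol/L.
E_new = (61.7/1)·log₁₀(2.89/194) = 61.70 · (-1.8269) = -112.72 mV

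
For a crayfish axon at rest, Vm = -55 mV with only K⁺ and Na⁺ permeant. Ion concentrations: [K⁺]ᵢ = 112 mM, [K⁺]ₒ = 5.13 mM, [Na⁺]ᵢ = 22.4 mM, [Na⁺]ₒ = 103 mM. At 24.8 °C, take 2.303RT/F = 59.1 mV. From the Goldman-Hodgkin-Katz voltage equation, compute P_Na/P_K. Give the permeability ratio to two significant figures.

0.080

Let α = P_Na/P_K. GHK: Vm = 59.1·log₁₀[(Kₒ + α·Naₒ)/(Kᵢ + α·Naᵢ)].
10^(Vm/59.1) = 10^(-55.0/59.1) = 0.11732
So 0.11732·(Kᵢ + α·Naᵢ) = Kₒ + α·Naₒ → α = (0.11732·112.0 − 5.13) / (103.0 − 0.11732·22.4)
α = (13.14 − 5.13) / (103.0 − 2.628) = 8.01/100.4 = 0.0798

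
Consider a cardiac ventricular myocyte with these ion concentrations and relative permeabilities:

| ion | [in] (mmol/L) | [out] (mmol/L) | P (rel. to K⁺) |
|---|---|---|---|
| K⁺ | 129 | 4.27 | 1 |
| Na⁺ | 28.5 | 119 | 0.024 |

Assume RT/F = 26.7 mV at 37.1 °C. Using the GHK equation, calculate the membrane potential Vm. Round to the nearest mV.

Vm = 26.7 · ln[(Σ P·[cation]ₒ + Σ P·[anion]ᵢ) / (Σ P·[cation]ᵢ + Σ P·[anion]ₒ)]
Numerator = 1×4.27 + 0.024×119 = 7.126
Denominator = 1×129 + 0.024×28.5 = 129.7
Vm = 26.7 · ln(0.054949) = 26.7 × (-2.9014) = -77.47 mV

-77 mV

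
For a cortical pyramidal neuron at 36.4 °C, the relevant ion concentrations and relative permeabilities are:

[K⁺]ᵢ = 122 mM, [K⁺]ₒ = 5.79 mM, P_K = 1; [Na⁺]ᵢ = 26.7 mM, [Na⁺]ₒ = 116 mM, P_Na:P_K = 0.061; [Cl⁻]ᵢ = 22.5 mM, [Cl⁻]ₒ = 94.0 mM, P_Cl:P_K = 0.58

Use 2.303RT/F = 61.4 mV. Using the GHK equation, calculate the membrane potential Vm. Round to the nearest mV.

Vm = 61.4 · log₁₀[(Σ P·[cation]ₒ + Σ P·[anion]ᵢ) / (Σ P·[cation]ᵢ + Σ P·[anion]ₒ)]
Numerator = 1×5.79 + 0.061×116 + 0.58×22.5 = 25.92
Denominator = 1×122 + 0.061×26.7 + 0.58×94.0 = 178.1
Vm = 61.4 · log₁₀(0.14547) = 61.4 × (-0.8372) = -51.40 mV

-51 mV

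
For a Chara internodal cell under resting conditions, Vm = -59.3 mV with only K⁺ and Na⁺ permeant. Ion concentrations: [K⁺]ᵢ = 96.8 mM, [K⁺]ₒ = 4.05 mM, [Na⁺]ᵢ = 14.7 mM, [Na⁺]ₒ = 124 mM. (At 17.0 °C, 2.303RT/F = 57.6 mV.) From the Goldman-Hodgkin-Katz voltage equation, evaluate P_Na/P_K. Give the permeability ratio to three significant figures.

Let α = P_Na/P_K. GHK: Vm = 57.6·log₁₀[(Kₒ + α·Naₒ)/(Kᵢ + α·Naᵢ)].
10^(Vm/57.6) = 10^(-59.3/57.6) = 0.09343
So 0.09343·(Kᵢ + α·Naᵢ) = Kₒ + α·Naₒ → α = (0.09343·96.8 − 4.05) / (124.0 − 0.09343·14.7)
α = (9.044 − 4.05) / (124.0 − 1.373) = 4.994/122.6 = 0.04073

0.0407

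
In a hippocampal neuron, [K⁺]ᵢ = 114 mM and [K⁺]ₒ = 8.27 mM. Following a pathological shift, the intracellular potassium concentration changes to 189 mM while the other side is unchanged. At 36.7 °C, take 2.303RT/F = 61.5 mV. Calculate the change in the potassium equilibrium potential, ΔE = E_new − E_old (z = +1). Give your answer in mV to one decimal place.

-13.5 mV

E_old = (61.5/1)·log₁₀(8.27/114) = -70.07 mV
E_new = (61.5/1)·log₁₀(8.27/189) = -83.58 mV
ΔE = -83.58 − (-70.07) = -13.50 mV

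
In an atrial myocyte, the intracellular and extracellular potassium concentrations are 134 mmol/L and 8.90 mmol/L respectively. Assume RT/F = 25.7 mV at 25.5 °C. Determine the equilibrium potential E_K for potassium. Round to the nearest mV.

-70 mV

E = (25.7/z) · ln([K⁺]_out/[K⁺]_in) with z = +1.
= (25.7/1) · ln(8.90/134) = 25.70 · ln(0.06642)
= 25.70 · (-2.7118) = -69.69 mV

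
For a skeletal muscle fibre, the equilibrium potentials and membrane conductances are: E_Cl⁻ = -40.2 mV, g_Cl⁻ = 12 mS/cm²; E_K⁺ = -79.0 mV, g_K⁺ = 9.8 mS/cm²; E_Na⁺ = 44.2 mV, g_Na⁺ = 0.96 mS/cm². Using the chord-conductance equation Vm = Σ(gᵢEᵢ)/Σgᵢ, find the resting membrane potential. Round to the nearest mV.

-53 mV

Σ gᵢEᵢ = 12·(-40.2) + 9.8·(-79.0) + 0.96·(44.2) = -1214.17
Σ gᵢ = 12 + 9.8 + 0.96 = 22.76
Vm = -1214.17 / 22.76 = -53.35 mV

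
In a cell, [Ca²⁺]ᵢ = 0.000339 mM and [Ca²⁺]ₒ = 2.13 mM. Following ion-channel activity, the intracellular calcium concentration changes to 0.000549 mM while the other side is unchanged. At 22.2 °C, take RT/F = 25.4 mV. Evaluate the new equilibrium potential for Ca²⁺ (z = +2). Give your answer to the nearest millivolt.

105 mV

After the shift: [Ca²⁺]_out = 2.13, [Ca²⁺]_in = 0.000549 mM.
E_new = (25.4/2)·ln(2.13/0.000549) = 12.70 · (8.2635) = 104.95 mV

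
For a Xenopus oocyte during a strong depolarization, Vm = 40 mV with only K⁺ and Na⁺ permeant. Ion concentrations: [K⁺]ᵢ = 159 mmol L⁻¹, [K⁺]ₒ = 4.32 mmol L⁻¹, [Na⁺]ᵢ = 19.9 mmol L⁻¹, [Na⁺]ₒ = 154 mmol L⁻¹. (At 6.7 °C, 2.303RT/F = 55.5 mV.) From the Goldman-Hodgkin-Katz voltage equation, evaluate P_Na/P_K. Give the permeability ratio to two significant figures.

Let α = P_Na/P_K. GHK: Vm = 55.5·log₁₀[(Kₒ + α·Naₒ)/(Kᵢ + α·Naᵢ)].
10^(Vm/55.5) = 10^(40.0/55.5) = 5.2568
So 5.2568·(Kᵢ + α·Naᵢ) = Kₒ + α·Naₒ → α = (5.2568·159.0 − 4.32) / (154.0 − 5.2568·19.9)
α = (835.8 − 4.32) / (154.0 − 104.6) = 831.5/49.39 = 16.84

17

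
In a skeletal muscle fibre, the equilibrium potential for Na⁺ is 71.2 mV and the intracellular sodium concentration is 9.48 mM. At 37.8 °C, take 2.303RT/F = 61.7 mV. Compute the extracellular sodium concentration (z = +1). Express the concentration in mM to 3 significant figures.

Nernst: E = (61.7/1) · log₁₀([out]/[in]), so log₁₀([out]/[in]) = 71.2 × 1 / 61.7 = 1.1540.
[out]/[in] = 10^(1.1540) = 14.26.
[out] = 14.26 × 9.48 = 135.1 mM.

135 mM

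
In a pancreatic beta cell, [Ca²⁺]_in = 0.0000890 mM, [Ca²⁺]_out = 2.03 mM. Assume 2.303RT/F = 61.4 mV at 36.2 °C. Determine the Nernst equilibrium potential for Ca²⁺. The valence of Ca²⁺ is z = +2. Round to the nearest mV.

134 mV

E = (61.4/z) · log₁₀([Ca²⁺]_out/[Ca²⁺]_in) with z = +2.
= (61.4/2) · log₁₀(2.03/0.0000890) = 30.70 · log₁₀(2.281e+04)
= 30.70 · (4.3581) = 133.79 mV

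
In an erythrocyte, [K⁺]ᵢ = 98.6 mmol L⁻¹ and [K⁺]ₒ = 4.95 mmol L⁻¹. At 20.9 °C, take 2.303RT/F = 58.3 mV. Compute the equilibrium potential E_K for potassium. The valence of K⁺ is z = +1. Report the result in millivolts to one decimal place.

-75.7 mV

E = (58.3/z) · log₁₀([K⁺]_out/[K⁺]_in) with z = +1.
= (58.3/1) · log₁₀(4.95/98.6) = 58.30 · log₁₀(0.0502)
= 58.30 · (-1.2993) = -75.75 mV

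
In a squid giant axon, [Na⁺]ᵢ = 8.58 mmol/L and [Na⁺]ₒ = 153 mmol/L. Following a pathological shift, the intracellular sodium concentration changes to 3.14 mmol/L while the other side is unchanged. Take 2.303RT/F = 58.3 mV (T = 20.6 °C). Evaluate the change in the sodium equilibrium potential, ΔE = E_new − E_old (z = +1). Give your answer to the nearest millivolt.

25 mV

E_old = (58.3/1)·log₁₀(153/8.58) = 72.95 mV
E_new = (58.3/1)·log₁₀(153/3.14) = 98.40 mV
ΔE = 98.40 − (72.95) = 25.45 mV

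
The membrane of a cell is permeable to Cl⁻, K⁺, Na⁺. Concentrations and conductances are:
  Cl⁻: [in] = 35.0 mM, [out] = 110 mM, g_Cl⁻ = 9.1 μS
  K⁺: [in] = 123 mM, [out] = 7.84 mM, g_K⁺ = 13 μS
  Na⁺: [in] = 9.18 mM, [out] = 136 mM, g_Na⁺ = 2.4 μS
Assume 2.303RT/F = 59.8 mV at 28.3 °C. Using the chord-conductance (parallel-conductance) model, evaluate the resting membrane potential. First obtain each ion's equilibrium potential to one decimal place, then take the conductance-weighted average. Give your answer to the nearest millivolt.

-42 mV

E_Cl⁻ = (59.8/-1)·log₁₀(110/35.0) = -29.7 mV
E_K⁺ = (59.8/1)·log₁₀(7.84/123) = -71.5 mV
E_Na⁺ = (59.8/1)·log₁₀(136/9.18) = 70.0 mV
Vm = (Σ gᵢEᵢ)/(Σ gᵢ) = (9.1·-29.7 + 13·-71.5 + 2.4·70.0) / (9.1 + 13 + 2.4)
= -1031.77 / 24.5 = -42.11 mV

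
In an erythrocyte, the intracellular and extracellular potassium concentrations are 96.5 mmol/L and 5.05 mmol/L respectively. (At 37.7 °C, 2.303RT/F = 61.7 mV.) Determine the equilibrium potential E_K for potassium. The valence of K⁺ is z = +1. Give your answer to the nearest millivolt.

-79 mV

E = (61.7/z) · log₁₀([K⁺]_out/[K⁺]_in) with z = +1.
= (61.7/1) · log₁₀(5.05/96.5) = 61.70 · log₁₀(0.05233)
= 61.70 · (-1.2812) = -79.05 mV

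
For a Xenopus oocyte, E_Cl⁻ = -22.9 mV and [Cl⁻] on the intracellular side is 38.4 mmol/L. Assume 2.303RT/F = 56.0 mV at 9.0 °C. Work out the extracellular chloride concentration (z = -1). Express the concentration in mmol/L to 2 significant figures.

98 mmol/L

Nernst: E = (56.0/-1) · log₁₀([out]/[in]), so log₁₀([out]/[in]) = -22.9 × -1 / 56.0 = 0.4089.
[out]/[in] = 10^(0.4089) = 2.564.
[out] = 2.564 × 38.4 = 98.46 mmol/L.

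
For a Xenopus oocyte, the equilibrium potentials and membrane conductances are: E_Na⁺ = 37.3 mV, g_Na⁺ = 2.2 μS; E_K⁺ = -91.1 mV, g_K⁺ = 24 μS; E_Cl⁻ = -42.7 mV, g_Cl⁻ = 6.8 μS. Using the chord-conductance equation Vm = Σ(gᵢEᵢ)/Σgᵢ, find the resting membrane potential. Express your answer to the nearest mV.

-73 mV

Σ gᵢEᵢ = 2.2·(37.3) + 24·(-91.1) + 6.8·(-42.7) = -2394.70
Σ gᵢ = 2.2 + 24 + 6.8 = 33
Vm = -2394.70 / 33 = -72.57 mV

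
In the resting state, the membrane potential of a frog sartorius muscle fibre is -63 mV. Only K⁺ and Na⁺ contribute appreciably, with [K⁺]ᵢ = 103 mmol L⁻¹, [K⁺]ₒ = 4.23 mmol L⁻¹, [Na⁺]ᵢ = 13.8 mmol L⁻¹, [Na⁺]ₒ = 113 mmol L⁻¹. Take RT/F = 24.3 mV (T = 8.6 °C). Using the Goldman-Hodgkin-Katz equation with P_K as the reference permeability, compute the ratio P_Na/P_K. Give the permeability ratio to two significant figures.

0.031

Let α = P_Na/P_K. GHK: Vm = 24.3·ln[(Kₒ + α·Naₒ)/(Kᵢ + α·Naᵢ)].
e^(Vm/24.3) = e^(-63.0/24.3) = 0.074826
So 0.074826·(Kᵢ + α·Naᵢ) = Kₒ + α·Naₒ → α = (0.074826·103.0 − 4.23) / (113.0 − 0.074826·13.8)
α = (7.707 − 4.23) / (113.0 − 1.033) = 3.477/112 = 0.03105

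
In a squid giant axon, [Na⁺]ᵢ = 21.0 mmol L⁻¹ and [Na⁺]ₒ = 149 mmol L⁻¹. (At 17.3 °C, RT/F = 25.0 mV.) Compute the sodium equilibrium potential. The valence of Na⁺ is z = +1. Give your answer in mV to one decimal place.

49.0 mV

E = (25.0/z) · ln([Na⁺]_out/[Na⁺]_in) with z = +1.
= (25.0/1) · ln(149/21.0) = 25.00 · ln(7.095)
= 25.00 · (1.9594) = 48.99 mV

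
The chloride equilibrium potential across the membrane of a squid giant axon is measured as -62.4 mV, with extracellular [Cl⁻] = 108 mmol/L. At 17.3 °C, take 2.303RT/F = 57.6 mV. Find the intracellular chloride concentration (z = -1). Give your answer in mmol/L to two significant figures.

Nernst: E = (57.6/-1) · log₁₀([out]/[in]), so log₁₀([out]/[in]) = -62.4 × -1 / 57.6 = 1.0833.
[out]/[in] = 10^(1.0833) = 12.12.
[in] = 108 / 12.12 = 8.914 mmol/L.

8.9 mmol/L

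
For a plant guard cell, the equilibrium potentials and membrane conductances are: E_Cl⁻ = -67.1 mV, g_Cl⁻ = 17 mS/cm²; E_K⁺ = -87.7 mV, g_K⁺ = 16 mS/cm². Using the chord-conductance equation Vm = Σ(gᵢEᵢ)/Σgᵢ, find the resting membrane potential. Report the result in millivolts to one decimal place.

Σ gᵢEᵢ = 17·(-67.1) + 16·(-87.7) = -2543.90
Σ gᵢ = 17 + 16 = 33
Vm = -2543.90 / 33 = -77.09 mV

-77.1 mV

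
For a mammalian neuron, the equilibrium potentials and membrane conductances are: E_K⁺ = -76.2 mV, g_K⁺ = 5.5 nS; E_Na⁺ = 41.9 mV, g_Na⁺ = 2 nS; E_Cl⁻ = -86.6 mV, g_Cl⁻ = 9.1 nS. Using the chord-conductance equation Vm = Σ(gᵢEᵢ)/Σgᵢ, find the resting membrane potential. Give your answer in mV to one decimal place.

-67.7 mV

Σ gᵢEᵢ = 5.5·(-76.2) + 2·(41.9) + 9.1·(-86.6) = -1123.36
Σ gᵢ = 5.5 + 2 + 9.1 = 16.6
Vm = -1123.36 / 16.6 = -67.67 mV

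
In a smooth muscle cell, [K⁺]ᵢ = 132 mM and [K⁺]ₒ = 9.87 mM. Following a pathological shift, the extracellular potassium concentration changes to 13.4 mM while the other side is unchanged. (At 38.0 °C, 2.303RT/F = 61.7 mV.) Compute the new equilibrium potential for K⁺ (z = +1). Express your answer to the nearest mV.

-61 mV

After the shift: [K⁺]_out = 13.4, [K⁺]_in = 132 mM.
E_new = (61.7/1)·log₁₀(13.4/132) = 61.70 · (-0.9935) = -61.30 mV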